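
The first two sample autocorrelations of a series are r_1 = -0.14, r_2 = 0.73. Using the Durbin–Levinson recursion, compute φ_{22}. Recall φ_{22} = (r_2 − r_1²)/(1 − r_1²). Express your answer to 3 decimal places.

0.725

φ_{22} = (r_2 − r_1²) / (1 − r_1²)
r_1² = (-0.14)² = 0.0196
Numerator = 0.73 − 0.0196 = 0.7104; denominator = 1 − 0.0196 = 0.9804
φ_{22} = 0.7104 / 0.9804 = 0.725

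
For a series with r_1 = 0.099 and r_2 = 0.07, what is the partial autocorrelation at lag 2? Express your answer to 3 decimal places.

0.061

φ_{22} = (r_2 − r_1²) / (1 − r_1²)
r_1² = (0.099)² = 0.009801
Numerator = 0.07 − 0.0098 = 0.0602; denominator = 1 − 0.0098 = 0.9902
φ_{22} = 0.0602 / 0.9902 = 0.061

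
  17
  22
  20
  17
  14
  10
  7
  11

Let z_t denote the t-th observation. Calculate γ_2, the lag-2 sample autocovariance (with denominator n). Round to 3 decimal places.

4.641

Mean z̄ = (17 + 22 + 20 + 17 + 14 + 10 + 7 + 11)/8 = 14.7500
Deviations: 2.2500, 7.2500, 5.2500, 2.2500, -0.7500, -4.7500, -7.7500, -3.7500
Σ_{t=1}^{6}(z_t−z̄)(z_{t+2}−z̄) = 37.1250
γ_2 = 37.1250 / 8 = 4.641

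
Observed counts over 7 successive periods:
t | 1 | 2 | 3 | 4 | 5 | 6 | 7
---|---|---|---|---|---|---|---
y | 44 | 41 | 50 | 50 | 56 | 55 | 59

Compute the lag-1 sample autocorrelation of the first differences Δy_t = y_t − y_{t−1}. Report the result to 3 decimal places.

-0.742

First differences Δy: -3, 9, 0, 6, -1, 4
Mean of differences = 2.5000
Numerator Σ(Δy_t−Δȳ)(Δy_{t+1}−Δȳ) = -78.2500
Denominator Σ(Δy_t−Δȳ)² = 105.5000
r_1(Δy) = -78.2500 / 105.5000 = -0.742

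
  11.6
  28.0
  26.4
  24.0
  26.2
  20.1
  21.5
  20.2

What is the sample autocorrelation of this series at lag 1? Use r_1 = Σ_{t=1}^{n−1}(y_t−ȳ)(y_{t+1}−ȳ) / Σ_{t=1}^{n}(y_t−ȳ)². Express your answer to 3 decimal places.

-0.149

Mean ȳ = (11.6 + 28.0 + 26.4 + 24.0 + 26.2 + 20.1 + 21.5 + 20.2)/8 = 22.2500
Deviations from mean: -10.6500, 5.7500, 4.1500, 1.7500, 3.9500, -2.1500, -0.7500, -2.0500
Σ(y_t−ȳ)(y_{t+1}−ȳ) = (-61.2375) + (23.8625) + (7.2625) + (6.9125) + (-8.4925) + (1.6125) + (1.5375) = -28.5425
Denominator Σ(y_t−ȳ)² = 191.7600
r_1 = -28.5425 / 191.7600 = -0.149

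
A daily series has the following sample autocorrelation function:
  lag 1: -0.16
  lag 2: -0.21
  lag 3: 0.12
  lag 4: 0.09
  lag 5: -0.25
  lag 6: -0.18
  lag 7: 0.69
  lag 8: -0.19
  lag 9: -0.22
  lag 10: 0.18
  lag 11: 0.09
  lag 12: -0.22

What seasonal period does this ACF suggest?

The largest autocorrelation is r_7 = 0.69; the remaining lags stay at or below 0.18.
The dominant spike at lag 7 indicates a seasonal period of 7.

7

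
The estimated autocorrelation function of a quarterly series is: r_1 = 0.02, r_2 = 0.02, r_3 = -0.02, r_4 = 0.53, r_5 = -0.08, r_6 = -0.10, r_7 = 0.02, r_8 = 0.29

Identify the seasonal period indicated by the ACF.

4

The largest autocorrelation is r_4 = 0.53, with a weaker echo at lag 8 (0.29); the remaining lags stay at or below 0.02.
The dominant spike at lag 4 indicates a seasonal period of 4.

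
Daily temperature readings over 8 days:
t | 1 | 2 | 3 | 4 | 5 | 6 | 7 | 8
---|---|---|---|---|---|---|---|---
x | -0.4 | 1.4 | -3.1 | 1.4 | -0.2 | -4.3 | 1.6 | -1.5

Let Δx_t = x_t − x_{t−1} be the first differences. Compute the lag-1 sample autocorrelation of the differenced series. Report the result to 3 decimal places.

-0.666

First differences Δx: 1.8, -4.5, 4.5, -1.6, -4.1, 5.9, -3.1
Mean of differences = -0.1571
Numerator Σ(Δx_t−Δx̄)(Δx_{t+1}−Δx̄) = -71.4633
Denominator Σ(Δx_t−Δx̄)² = 107.3571
r_1(Δx) = -71.4633 / 107.3571 = -0.666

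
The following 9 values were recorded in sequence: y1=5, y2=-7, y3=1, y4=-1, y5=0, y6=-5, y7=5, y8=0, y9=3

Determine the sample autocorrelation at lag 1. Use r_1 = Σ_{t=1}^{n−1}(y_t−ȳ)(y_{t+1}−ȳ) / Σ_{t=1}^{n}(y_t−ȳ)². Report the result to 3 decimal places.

-0.498

Mean ȳ = (5 − 7 + 1 − 1 + 0 − 5 + 5 + 0 + 3)/9 = 0.1111
Numerator Σ_{t=1}^{8}(y_t−ȳ)(y_{t+1}−ȳ) = -67.2346
Denominator Σ(y_t−ȳ)² = 134.8889
r_1 = -67.2346 / 134.8889 = -0.498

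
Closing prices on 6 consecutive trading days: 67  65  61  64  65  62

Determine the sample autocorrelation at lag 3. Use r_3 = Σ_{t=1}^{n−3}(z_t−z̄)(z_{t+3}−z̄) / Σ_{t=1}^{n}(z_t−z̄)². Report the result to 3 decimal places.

Mean z̄ = (67 + 65 + 61 + 64 + 65 + 62)/6 = 64.0000
Σ(z_t−z̄)(z_{t+3}−z̄) = (0.0000) + (1.0000) + (6.0000) = 7.0000
Denominator Σ(z_t−z̄)² = 24.0000
r_3 = 7.0000 / 24.0000 = 0.292

0.292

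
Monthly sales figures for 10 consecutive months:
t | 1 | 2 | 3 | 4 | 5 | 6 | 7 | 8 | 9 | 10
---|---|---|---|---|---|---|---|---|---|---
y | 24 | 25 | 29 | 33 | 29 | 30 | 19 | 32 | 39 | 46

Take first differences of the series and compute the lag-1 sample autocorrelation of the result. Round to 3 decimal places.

-0.141

First differences Δy: 1, 4, 4, -4, 1, -11, 13, 7, 7
Mean of differences = 2.4444
Numerator Σ(Δy_t−Δȳ)(Δy_{t+1}−Δȳ) = -54.1975
Denominator Σ(Δy_t−Δȳ)² = 384.2222
r_1(Δy) = -54.1975 / 384.2222 = -0.141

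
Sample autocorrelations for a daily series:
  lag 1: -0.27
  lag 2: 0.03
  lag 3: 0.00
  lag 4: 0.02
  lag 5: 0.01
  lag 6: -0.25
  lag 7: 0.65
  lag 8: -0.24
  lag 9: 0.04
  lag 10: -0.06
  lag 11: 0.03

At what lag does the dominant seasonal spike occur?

7

The largest autocorrelation is r_7 = 0.65; the remaining lags stay at or below 0.04.
The dominant spike at lag 7 indicates a seasonal period of 7.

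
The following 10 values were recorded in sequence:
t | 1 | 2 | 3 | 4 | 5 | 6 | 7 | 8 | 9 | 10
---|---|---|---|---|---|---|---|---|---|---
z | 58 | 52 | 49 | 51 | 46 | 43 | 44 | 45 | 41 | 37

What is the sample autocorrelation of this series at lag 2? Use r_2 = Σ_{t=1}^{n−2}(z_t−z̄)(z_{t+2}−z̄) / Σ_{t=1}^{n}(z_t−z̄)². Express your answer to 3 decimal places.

Mean z̄ = (58 + 52 + 49 + 51 + 46 + 43 + 44 + 45 + 41 + 37)/10 = 46.6000
Numerator Σ_{t=1}^{8}(z_t−z̄)(z_{t+2}−z̄) = 71.0800
Denominator Σ(z_t−z̄)² = 330.4000
r_2 = 71.0800 / 330.4000 = 0.215

0.215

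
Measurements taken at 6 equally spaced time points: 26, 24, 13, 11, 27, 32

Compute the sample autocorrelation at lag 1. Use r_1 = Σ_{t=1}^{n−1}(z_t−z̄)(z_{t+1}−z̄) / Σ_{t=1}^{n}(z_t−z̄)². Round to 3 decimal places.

0.248

Mean z̄ = (26 + 24 + 13 + 11 + 27 + 32)/6 = 22.1667
Numerator Σ_{t=1}^{5}(z_t−z̄)(z_{t+1}−z̄) = 86.1389
Denominator Σ(z_t−z̄)² = 346.8333
r_1 = 86.1389 / 346.8333 = 0.248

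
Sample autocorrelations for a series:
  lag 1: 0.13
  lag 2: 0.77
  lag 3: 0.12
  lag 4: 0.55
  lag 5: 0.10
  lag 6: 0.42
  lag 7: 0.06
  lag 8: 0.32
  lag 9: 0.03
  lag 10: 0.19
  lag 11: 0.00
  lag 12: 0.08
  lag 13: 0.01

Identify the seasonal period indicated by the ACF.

2

The largest autocorrelation is r_2 = 0.77, with weaker echoes at lags 4 (0.55), 6 (0.42), 8 (0.32) and 10 (0.19); the remaining lags stay at or below 0.13.
The dominant spike at lag 2 indicates a seasonal period of 2.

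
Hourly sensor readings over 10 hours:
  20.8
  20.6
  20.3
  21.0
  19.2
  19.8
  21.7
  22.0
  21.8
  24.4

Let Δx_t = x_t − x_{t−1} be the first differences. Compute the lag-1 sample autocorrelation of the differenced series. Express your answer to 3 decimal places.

First differences Δx: -0.2, -0.3, 0.7, -1.8, 0.6, 1.9, 0.3, -0.2, 2.6
Mean of differences = 0.4000
Numerator Σ(Δx_t−Δx̄)(Δx_{t+1}−Δx̄) = -2.0000
Denominator Σ(Δx_t−Δx̄)² = 13.2800
r_1(Δx) = -2.0000 / 13.2800 = -0.151

-0.151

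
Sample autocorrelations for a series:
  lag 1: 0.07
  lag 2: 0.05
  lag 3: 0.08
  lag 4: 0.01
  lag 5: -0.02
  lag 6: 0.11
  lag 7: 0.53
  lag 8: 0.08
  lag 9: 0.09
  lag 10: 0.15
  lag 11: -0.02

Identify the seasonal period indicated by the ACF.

7

The largest autocorrelation is r_7 = 0.53; the remaining lags stay at or below 0.15.
The dominant spike at lag 7 indicates a seasonal period of 7.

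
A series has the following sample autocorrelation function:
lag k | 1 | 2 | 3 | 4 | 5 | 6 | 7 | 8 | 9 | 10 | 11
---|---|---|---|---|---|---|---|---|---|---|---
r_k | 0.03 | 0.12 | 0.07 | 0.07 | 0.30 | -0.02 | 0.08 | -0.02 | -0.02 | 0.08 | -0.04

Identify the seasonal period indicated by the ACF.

The largest autocorrelation is r_5 = 0.30; the remaining lags stay at or below 0.12.
The dominant spike at lag 5 indicates a seasonal period of 5.

5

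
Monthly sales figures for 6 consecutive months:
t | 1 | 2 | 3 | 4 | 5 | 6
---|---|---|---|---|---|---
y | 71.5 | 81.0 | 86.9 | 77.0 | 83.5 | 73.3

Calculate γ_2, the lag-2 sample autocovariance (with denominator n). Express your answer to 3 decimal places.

-2.591

Mean ȳ = (71.5 + 81.0 + 86.9 + 77.0 + 83.5 + 73.3)/6 = 78.8667
Σ_{t=1}^{4}(y_t−ȳ)(y_{t+2}−ȳ) = -15.5489
γ_2 = -15.5489 / 6 = -2.591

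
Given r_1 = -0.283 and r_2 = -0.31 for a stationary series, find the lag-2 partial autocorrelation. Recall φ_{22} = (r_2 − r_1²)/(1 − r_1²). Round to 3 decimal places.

φ_{22} = (r_2 − r_1²) / (1 − r_1²)
r_1² = (-0.283)² = 0.080089
Numerator = -0.31 − 0.0801 = -0.3901; denominator = 1 − 0.0801 = 0.9199
φ_{22} = -0.3901 / 0.9199 = -0.424

-0.424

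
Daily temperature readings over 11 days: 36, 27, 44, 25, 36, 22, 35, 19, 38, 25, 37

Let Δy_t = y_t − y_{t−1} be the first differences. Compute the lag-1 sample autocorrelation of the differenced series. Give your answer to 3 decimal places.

-0.902

First differences Δy: -9, 17, -19, 11, -14, 13, -16, 19, -13, 12
Mean of differences = 0.1000
Numerator Σ(Δy_t−Δȳ)(Δy_{t+1}−Δȳ) = -1935.8100
Denominator Σ(Δy_t−Δȳ)² = 2146.9000
r_1(Δy) = -1935.8100 / 2146.9000 = -0.902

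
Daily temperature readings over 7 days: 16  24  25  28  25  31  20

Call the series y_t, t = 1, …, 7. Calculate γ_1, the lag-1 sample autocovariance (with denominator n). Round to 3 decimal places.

-2.125

Mean ȳ = (16 + 24 + 25 + 28 + 25 + 31 + 20)/7 = 24.1429
Σ_{t=1}^{6}(y_t−ȳ)(y_{t+1}−ȳ) = -14.8776
γ_1 = -14.8776 / 7 = -2.125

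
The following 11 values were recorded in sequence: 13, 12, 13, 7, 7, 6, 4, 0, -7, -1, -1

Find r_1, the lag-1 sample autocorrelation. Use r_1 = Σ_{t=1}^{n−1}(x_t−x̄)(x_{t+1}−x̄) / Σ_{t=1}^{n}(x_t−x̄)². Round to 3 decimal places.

Mean x̄ = (13 + 12 + 13 + 7 + 7 + 6 + 4 + 0 − 7 − 1 − 1)/11 = 4.8182
Numerator Σ_{t=1}^{10}(x_t−x̄)(x_{t+1}−x̄) = 305.2397
Denominator Σ(x_t−x̄)² = 427.6364
r_1 = 305.2397 / 427.6364 = 0.714

0.714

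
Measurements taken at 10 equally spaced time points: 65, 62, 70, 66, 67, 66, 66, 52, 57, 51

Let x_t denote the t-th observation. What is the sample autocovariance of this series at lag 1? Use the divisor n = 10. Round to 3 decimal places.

Mean x̄ = (65 + 62 + 70 + 66 + 67 + 66 + 66 + 52 + 57 + 51)/10 = 62.2000
Σ_{t=1}^{9}(x_t−x̄)(x_{t+1}−x̄) = 150.9600
γ_1 = 150.9600 / 10 = 15.096

15.096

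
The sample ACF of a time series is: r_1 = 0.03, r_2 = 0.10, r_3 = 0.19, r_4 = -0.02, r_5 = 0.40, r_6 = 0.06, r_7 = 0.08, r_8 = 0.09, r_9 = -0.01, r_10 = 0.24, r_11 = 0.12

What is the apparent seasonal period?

5

The largest autocorrelation is r_5 = 0.40, with a weaker echo at lag 10 (0.24); the remaining lags stay at or below 0.19.
The dominant spike at lag 5 indicates a seasonal period of 5.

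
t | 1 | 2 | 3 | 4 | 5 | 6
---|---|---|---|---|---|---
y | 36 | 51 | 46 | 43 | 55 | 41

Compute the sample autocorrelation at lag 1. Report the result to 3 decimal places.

-0.485

Mean ȳ = (36 + 51 + 46 + 43 + 55 + 41)/6 = 45.3333
Numerator Σ_{t=1}^{5}(y_t−ȳ)(y_{t+1}−ȳ) = -115.1111
Denominator Σ(y_t−ȳ)² = 237.3333
r_1 = -115.1111 / 237.3333 = -0.485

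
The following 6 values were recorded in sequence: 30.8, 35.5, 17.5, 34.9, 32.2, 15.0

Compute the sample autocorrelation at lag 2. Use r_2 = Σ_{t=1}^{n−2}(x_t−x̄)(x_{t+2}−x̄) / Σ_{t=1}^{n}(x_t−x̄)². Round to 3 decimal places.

Mean x̄ = (30.8 + 35.5 + 17.5 + 34.9 + 32.2 + 15.0)/6 = 27.6500
Deviations from mean: 3.1500, 7.8500, -10.1500, 7.2500, 4.5500, -12.6500
Σ(x_t−x̄)(x_{t+2}−x̄) = (-31.9725) + (56.9125) + (-46.1825) + (-91.7125) = -112.9550
Denominator Σ(x_t−x̄)² = 407.8550
r_2 = -112.9550 / 407.8550 = -0.277

-0.277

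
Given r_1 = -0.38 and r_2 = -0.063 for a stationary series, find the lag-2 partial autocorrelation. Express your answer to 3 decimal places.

-0.242

φ_{22} = (r_2 − r_1²) / (1 − r_1²)
r_1² = (-0.38)² = 0.1444
Numerator = -0.063 − 0.1444 = -0.2074; denominator = 1 − 0.1444 = 0.8556
φ_{22} = -0.2074 / 0.8556 = -0.242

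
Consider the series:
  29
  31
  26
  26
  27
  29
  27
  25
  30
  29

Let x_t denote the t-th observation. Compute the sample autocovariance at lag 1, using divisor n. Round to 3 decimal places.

Mean x̄ = (29 + 31 + 26 + 26 + 27 + 29 + 27 + 25 + 30 + 29)/10 = 27.9000
Σ_{t=1}^{9}(x_t−x̄)(x_{t+1}−x̄) = -0.3100
γ_1 = -0.3100 / 10 = -0.031

-0.031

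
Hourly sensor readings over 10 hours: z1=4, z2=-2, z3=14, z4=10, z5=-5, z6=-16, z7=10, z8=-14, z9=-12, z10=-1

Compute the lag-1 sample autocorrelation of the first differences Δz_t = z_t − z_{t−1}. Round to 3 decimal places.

First differences Δz: -6, 16, -4, -15, -11, 26, -24, 2, 11
Mean of differences = -0.5556
Numerator Σ(Δz_t−Δz̄)(Δz_{t+1}−Δz̄) = -876.8642
Denominator Σ(Δz_t−Δz̄)² = 2028.2222
r_1(Δz) = -876.8642 / 2028.2222 = -0.432

-0.432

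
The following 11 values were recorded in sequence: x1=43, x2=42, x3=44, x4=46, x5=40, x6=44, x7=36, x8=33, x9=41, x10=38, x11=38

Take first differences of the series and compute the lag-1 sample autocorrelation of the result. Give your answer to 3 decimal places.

-0.451

First differences Δx: -1, 2, 2, -6, 4, -8, -3, 8, -3, 0
Mean of differences = -0.5000
Numerator Σ(Δx_t−Δx̄)(Δx_{t+1}−Δx̄) = -92.2500
Denominator Σ(Δx_t−Δx̄)² = 204.5000
r_1(Δx) = -92.2500 / 204.5000 = -0.451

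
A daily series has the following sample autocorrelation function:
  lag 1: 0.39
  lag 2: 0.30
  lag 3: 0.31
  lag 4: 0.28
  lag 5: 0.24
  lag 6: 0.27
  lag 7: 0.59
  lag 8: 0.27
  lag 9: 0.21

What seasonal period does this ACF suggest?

The largest autocorrelation is r_7 = 0.59; the remaining lags stay at or below 0.39. The elevated value at lag 1 (0.39), dropping to 0.30 at lag 2, reflects decaying short-term dependence rather than seasonality.
The dominant spike at lag 7 indicates a seasonal period of 7.

7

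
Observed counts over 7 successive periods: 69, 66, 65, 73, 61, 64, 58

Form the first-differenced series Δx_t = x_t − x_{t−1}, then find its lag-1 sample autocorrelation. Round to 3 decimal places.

-0.667

First differences Δx: -3, -1, 8, -12, 3, -6
Mean of differences = -1.8333
Numerator Σ(Δx_t−Δx̄)(Δx_{t+1}−Δx̄) = -162.0278
Denominator Σ(Δx_t−Δx̄)² = 242.8333
r_1(Δx) = -162.0278 / 242.8333 = -0.667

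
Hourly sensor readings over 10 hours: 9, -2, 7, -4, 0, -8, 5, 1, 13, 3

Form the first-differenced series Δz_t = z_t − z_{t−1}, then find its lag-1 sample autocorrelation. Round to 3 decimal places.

-0.711

First differences Δz: -11, 9, -11, 4, -8, 13, -4, 12, -10
Mean of differences = -0.6667
Numerator Σ(Δz_t−Δz̄)(Δz_{t+1}−Δz̄) = -588.4444
Denominator Σ(Δz_t−Δz̄)² = 828.0000
r_1(Δz) = -588.4444 / 828.0000 = -0.711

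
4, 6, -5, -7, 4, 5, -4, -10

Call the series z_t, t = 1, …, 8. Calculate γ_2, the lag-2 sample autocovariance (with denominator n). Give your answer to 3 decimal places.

-23.395

Mean z̄ = (4 + 6 − 5 − 7 + 4 + 5 − 4 − 10)/8 = -0.8750
Deviations: 4.8750, 6.8750, -4.1250, -6.1250, 4.8750, 5.8750, -3.1250, -9.1250
Σ_{t=1}^{6}(z_t−z̄)(z_{t+2}−z̄) = -187.1563
γ_2 = -187.1563 / 8 = -23.395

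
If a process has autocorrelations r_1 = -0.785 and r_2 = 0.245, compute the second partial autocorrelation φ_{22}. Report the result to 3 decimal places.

φ_{22} = (r_2 − r_1²) / (1 − r_1²)
r_1² = (-0.785)² = 0.616225
Numerator = 0.245 − 0.6162 = -0.3712; denominator = 1 − 0.6162 = 0.3838
φ_{22} = -0.3712 / 0.3838 = -0.967

-0.967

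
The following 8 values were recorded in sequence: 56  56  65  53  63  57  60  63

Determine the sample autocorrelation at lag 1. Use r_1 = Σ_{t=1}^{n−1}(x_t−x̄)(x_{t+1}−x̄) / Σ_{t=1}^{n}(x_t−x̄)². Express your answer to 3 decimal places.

-0.591

Mean x̄ = (56 + 56 + 65 + 53 + 63 + 57 + 60 + 63)/8 = 59.1250
Σ(x_t−x̄)(x_{t+1}−x̄) = (9.7656) + (-18.3594) + (-35.9844) + (-23.7344) + (-8.2344) + (-1.8594) + (3.3906) = -75.0156
Denominator Σ(x_t−x̄)² = 126.8750
r_1 = -75.0156 / 126.8750 = -0.591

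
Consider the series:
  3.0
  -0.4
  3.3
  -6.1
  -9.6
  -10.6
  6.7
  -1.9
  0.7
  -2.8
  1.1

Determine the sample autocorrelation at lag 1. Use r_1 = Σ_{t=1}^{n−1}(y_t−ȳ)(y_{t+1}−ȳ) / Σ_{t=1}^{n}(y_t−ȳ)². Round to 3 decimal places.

0.048

Mean ȳ = (3.0 − 0.4 + 3.3 − 6.1 − 9.6 − 10.6 + 6.7 − 1.9 + 0.7 − 2.8 + 1.1)/11 = -1.5091
Numerator Σ_{t=1}^{10}(y_t−ȳ)(y_{t+1}−ȳ) = 14.0345
Denominator Σ(y_t−ȳ)² = 294.7691
r_1 = 14.0345 / 294.7691 = 0.048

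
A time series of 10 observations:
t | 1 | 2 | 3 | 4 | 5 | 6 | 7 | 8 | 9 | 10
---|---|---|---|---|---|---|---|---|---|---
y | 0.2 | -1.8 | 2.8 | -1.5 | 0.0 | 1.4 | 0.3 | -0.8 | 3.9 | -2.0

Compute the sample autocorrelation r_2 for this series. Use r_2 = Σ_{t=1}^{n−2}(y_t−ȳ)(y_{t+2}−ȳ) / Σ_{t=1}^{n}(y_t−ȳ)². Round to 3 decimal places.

0.062

Mean ȳ = (0.2 − 1.8 + 2.8 − 1.5 + 0.0 + 1.4 + 0.3 − 0.8 + 3.9 − 2.0)/10 = 0.2500
Numerator Σ_{t=1}^{8}(y_t−ȳ)(y_{t+2}−ȳ) = 2.1350
Denominator Σ(y_t−ȳ)² = 34.6450
r_2 = 2.1350 / 34.6450 = 0.062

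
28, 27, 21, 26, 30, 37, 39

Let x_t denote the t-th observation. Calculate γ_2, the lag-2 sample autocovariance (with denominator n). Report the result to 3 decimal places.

Mean x̄ = (28 + 27 + 21 + 26 + 30 + 37 + 39)/7 = 29.7143
Σ_{t=1}^{5}(x_t−x̄)(x_{t+2}−x̄) = -1.8776
γ_2 = -1.8776 / 7 = -0.268

-0.268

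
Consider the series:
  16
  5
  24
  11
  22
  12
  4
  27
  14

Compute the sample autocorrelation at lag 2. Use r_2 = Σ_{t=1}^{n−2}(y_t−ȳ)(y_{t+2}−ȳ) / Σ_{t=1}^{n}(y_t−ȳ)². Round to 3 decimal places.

0.042

Mean ȳ = (16 + 5 + 24 + 11 + 22 + 12 + 4 + 27 + 14)/9 = 15.0000
Numerator Σ_{t=1}^{7}(y_t−ȳ)(y_{t+2}−ȳ) = 22.0000
Denominator Σ(y_t−ȳ)² = 522.0000
r_2 = 22.0000 / 522.0000 = 0.042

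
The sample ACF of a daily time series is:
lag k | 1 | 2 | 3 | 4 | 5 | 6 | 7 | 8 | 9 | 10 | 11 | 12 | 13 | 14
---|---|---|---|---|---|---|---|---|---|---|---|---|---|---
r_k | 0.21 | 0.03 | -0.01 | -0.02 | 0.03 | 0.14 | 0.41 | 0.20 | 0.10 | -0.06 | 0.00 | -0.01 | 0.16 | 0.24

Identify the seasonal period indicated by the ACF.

7

The largest autocorrelation is r_7 = 0.41, with a weaker echo at lag 14 (0.24); the remaining lags stay at or below 0.21.
The dominant spike at lag 7 indicates a seasonal period of 7.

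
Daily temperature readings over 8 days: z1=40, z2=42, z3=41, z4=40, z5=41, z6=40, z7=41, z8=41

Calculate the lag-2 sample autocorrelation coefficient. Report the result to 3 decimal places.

Mean z̄ = (40 + 42 + 41 + 40 + 41 + 40 + 41 + 41)/8 = 40.7500
Deviations from mean: -0.7500, 1.2500, 0.2500, -0.7500, 0.2500, -0.7500, 0.2500, 0.2500
Σ(z_t−z̄)(z_{t+2}−z̄) = (-0.1875) + (-0.9375) + (0.0625) + (0.5625) + (0.0625) + (-0.1875) = -0.6250
Denominator Σ(z_t−z̄)² = 3.5000
r_2 = -0.6250 / 3.5000 = -0.179

-0.179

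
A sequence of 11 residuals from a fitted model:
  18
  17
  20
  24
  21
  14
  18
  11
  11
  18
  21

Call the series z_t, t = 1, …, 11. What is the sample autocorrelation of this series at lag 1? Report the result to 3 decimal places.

Mean z̄ = (18 + 17 + 20 + 24 + 21 + 14 + 18 + 11 + 11 + 18 + 21)/11 = 17.5455
Numerator Σ_{t=1}^{10}(z_t−z̄)(z_{t+1}−z̄) = 61.1570
Denominator Σ(z_t−z̄)² = 170.7273
r_1 = 61.1570 / 170.7273 = 0.358

0.358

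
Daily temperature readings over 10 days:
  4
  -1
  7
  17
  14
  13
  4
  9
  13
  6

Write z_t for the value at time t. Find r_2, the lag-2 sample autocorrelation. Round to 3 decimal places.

Mean z̄ = (4 − 1 + 7 + 17 + 14 + 13 + 4 + 9 + 13 + 6)/10 = 8.6000
Numerator Σ_{t=1}^{8}(z_t−z̄)(z_{t+2}−z̄) = -89.3200
Denominator Σ(z_t−z̄)² = 282.4000
r_2 = -89.3200 / 282.4000 = -0.316

-0.316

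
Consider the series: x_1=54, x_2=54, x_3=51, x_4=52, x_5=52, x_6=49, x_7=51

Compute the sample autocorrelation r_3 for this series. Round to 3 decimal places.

Mean x̄ = (54 + 54 + 51 + 52 + 52 + 49 + 51)/7 = 51.8571
Σ(x_t−x̄)(x_{t+3}−x̄) = (0.3061) + (0.3061) + (2.4490) + (-0.1224) = 2.9388
Denominator Σ(x_t−x̄)² = 18.8571
r_3 = 2.9388 / 18.8571 = 0.156

0.156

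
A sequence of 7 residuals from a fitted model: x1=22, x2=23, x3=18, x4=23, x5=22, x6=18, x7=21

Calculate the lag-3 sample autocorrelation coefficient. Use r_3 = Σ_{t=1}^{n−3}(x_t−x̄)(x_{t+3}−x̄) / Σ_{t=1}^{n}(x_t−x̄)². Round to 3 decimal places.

0.464

Mean x̄ = (22 + 23 + 18 + 23 + 22 + 18 + 21)/7 = 21.0000
Deviations from mean: 1.0000, 2.0000, -3.0000, 2.0000, 1.0000, -3.0000, 0.0000
Σ(x_t−x̄)(x_{t+3}−x̄) = (2.0000) + (2.0000) + (9.0000) + (0.0000) = 13.0000
Denominator Σ(x_t−x̄)² = 28.0000
r_3 = 13.0000 / 28.0000 = 0.464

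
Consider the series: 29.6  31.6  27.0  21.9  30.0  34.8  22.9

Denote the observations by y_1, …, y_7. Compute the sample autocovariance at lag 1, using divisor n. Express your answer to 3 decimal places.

Mean ȳ = (29.6 + 31.6 + 27.0 + 21.9 + 30.0 + 34.8 + 22.9)/7 = 28.2571
Σ_{t=1}^{6}(y_t−ȳ)(y_{t+1}−ȳ) = -26.4490
γ_1 = -26.4490 / 7 = -3.778

-3.778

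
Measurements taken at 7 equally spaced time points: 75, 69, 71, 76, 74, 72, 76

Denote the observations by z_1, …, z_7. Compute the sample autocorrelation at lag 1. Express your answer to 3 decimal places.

-0.143

Mean z̄ = (75 + 69 + 71 + 76 + 74 + 72 + 76)/7 = 73.2857
Deviations from mean: 1.7143, -4.2857, -2.2857, 2.7143, 0.7143, -1.2857, 2.7143
Numerator Σ_{t=1}^{6}(z_t−z̄)(z_{t+1}−z̄) = -6.2245
Denominator Σ(z_t−z̄)² = 43.4286
r_1 = -6.2245 / 43.4286 = -0.143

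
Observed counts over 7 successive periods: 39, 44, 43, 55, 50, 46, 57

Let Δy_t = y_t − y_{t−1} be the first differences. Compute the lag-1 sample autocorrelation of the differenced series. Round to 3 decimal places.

First differences Δy: 5, -1, 12, -5, -4, 11
Mean of differences = 3.0000
Numerator Σ(Δy_t−Δȳ)(Δy_{t+1}−Δȳ) = -116.0000
Denominator Σ(Δy_t−Δȳ)² = 278.0000
r_1(Δy) = -116.0000 / 278.0000 = -0.417

-0.417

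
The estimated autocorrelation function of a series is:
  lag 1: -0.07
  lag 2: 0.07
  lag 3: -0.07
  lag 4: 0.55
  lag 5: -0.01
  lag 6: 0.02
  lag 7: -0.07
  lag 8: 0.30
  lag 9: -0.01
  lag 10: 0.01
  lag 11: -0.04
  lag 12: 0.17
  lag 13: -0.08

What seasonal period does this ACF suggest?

The largest autocorrelation is r_4 = 0.55, with weaker echoes at lags 8 (0.30) and 12 (0.17); the remaining lags stay at or below 0.07.
The dominant spike at lag 4 indicates a seasonal period of 4.

4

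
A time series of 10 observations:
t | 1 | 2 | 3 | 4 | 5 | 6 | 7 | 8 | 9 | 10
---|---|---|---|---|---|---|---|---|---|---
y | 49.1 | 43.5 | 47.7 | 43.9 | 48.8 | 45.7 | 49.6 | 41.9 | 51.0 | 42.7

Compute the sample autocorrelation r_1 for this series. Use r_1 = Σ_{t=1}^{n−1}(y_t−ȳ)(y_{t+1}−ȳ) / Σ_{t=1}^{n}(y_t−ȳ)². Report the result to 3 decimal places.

Mean ȳ = (49.1 + 43.5 + 47.7 + 43.9 + 48.8 + 45.7 + 49.6 + 41.9 + 51.0 + 42.7)/10 = 46.3900
Numerator Σ_{t=1}^{9}(y_t−ȳ)(y_{t+1}−ȳ) = -76.8811
Denominator Σ(y_t−ȳ)² = 95.2290
r_1 = -76.8811 / 95.2290 = -0.807

-0.807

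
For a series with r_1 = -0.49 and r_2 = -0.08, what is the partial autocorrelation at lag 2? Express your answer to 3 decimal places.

-0.421

φ_{22} = (r_2 − r_1²) / (1 − r_1²)
r_1² = (-0.49)² = 0.2401
Numerator = -0.08 − 0.2401 = -0.3201; denominator = 1 − 0.2401 = 0.7599
φ_{22} = -0.3201 / 0.7599 = -0.421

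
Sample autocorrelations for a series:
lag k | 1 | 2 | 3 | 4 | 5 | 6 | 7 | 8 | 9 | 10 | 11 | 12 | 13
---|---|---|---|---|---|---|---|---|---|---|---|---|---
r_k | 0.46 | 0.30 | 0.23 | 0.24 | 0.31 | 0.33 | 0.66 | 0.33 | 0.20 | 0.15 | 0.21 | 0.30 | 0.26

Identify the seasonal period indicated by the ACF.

The largest autocorrelation is r_7 = 0.66; the remaining lags stay at or below 0.46. The elevated value at lag 1 (0.46), dropping to 0.30 at lag 2, reflects decaying short-term dependence rather than seasonality.
The dominant spike at lag 7 indicates a seasonal period of 7.

7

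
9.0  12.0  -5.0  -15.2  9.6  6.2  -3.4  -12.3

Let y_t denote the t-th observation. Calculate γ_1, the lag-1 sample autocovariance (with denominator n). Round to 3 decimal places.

Mean ȳ = (9.0 + 12.0 − 5.0 − 15.2 + 9.6 + 6.2 − 3.4 − 12.3)/8 = 0.1125
Deviations: 8.8875, 11.8875, -5.1125, -15.3125, 9.4875, 6.0875, -3.5125, -12.4125
Σ_{t=1}^{7}(y_t−ȳ)(y_{t+1}−ȳ) = 57.8548
γ_1 = 57.8548 / 8 = 7.232

7.232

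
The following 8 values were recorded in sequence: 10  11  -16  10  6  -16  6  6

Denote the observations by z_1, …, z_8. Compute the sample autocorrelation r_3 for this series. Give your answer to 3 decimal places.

Mean z̄ = (10 + 11 − 16 + 10 + 6 − 16 + 6 + 6)/8 = 2.1250
Deviations from mean: 7.8750, 8.8750, -18.1250, 7.8750, 3.8750, -18.1250, 3.8750, 3.8750
Σ(z_t−z̄)(z_{t+3}−z̄) = (62.0156) + (34.3906) + (328.5156) + (30.5156) + (15.0156) = 470.4531
Denominator Σ(z_t−z̄)² = 904.8750
r_3 = 470.4531 / 904.8750 = 0.520

0.520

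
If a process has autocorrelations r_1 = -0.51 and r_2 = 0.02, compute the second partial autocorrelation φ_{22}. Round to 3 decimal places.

φ_{22} = (r_2 − r_1²) / (1 − r_1²)
r_1² = (-0.51)² = 0.2601
Numerator = 0.02 − 0.2601 = -0.2401; denominator = 1 − 0.2601 = 0.7399
φ_{22} = -0.2401 / 0.7399 = -0.325

-0.325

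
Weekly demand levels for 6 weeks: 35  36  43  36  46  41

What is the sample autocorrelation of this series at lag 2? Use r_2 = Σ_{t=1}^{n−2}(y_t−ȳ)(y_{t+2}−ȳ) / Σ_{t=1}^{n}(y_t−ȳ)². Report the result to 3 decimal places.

0.138

Mean ȳ = (35 + 36 + 43 + 36 + 46 + 41)/6 = 39.5000
Σ(y_t−ȳ)(y_{t+2}−ȳ) = (-15.7500) + (12.2500) + (22.7500) + (-5.2500) = 14.0000
Denominator Σ(y_t−ȳ)² = 101.5000
r_2 = 14.0000 / 101.5000 = 0.138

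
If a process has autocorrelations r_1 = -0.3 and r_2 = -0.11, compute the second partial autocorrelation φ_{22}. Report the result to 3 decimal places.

-0.220

φ_{22} = (r_2 − r_1²) / (1 − r_1²)
r_1² = (-0.3)² = 0.09
Numerator = -0.11 − 0.0900 = -0.2000; denominator = 1 − 0.0900 = 0.9100
φ_{22} = -0.2000 / 0.9100 = -0.220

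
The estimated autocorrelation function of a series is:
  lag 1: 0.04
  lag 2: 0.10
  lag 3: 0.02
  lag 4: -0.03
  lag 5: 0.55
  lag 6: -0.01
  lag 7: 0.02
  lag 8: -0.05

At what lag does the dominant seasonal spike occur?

5

The largest autocorrelation is r_5 = 0.55; the remaining lags stay at or below 0.10.
The dominant spike at lag 5 indicates a seasonal period of 5.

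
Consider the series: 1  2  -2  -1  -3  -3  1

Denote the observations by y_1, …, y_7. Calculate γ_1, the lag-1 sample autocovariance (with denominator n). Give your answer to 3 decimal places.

Mean ȳ = (1 + 2 − 2 − 1 − 3 − 3 + 1)/7 = -0.7143
Deviations: 1.7143, 2.7143, -1.2857, -0.2857, -2.2857, -2.2857, 1.7143
Σ_{t=1}^{6}(y_t−ȳ)(y_{t+1}−ȳ) = 3.4898
γ_1 = 3.4898 / 7 = 0.499

0.499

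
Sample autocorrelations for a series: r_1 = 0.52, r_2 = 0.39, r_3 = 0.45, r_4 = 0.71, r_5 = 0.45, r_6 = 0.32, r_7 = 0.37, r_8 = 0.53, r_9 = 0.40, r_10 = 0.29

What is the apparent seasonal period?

The largest autocorrelation is r_4 = 0.71, with a weaker echo at lag 8 (0.53); the remaining lags stay at or below 0.52. The elevated value at lag 1 (0.52), dropping to 0.39 at lag 2, reflects decaying short-term dependence rather than seasonality.
The dominant spike at lag 4 indicates a seasonal period of 4.

4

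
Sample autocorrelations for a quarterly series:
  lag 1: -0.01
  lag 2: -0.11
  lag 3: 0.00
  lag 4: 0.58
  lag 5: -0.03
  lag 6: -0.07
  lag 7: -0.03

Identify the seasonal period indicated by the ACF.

The largest autocorrelation is r_4 = 0.58; the remaining lags stay at or below 0.00.
The dominant spike at lag 4 indicates a seasonal period of 4.

4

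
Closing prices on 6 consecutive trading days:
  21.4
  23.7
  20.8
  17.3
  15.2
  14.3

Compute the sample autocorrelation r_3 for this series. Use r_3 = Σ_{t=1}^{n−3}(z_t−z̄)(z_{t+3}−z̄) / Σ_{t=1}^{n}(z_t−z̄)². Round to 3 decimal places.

-0.435

Mean z̄ = (21.4 + 23.7 + 20.8 + 17.3 + 15.2 + 14.3)/6 = 18.7833
Deviations from mean: 2.6167, 4.9167, 2.0167, -1.4833, -3.5833, -4.4833
Σ(z_t−z̄)(z_{t+3}−z̄) = (-3.8814) + (-17.6181) + (-9.0414) = -30.5408
Denominator Σ(z_t−z̄)² = 70.2283
r_3 = -30.5408 / 70.2283 = -0.435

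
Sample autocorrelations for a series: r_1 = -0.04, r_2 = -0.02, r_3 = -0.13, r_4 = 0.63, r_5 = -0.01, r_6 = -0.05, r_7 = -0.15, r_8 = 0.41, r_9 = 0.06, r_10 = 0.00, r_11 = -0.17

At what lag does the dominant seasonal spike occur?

4

The largest autocorrelation is r_4 = 0.63, with a weaker echo at lag 8 (0.41); the remaining lags stay at or below 0.06.
The dominant spike at lag 4 indicates a seasonal period of 4.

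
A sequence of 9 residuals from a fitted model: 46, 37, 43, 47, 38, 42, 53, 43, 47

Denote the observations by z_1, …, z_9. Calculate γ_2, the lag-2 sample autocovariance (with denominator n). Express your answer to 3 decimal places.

Mean z̄ = (46 + 37 + 43 + 47 + 38 + 42 + 53 + 43 + 47)/9 = 44.0000
Σ_{t=1}^{7}(z_t−z̄)(z_{t+2}−z̄) = -48.0000
γ_2 = -48.0000 / 9 = -5.333

-5.333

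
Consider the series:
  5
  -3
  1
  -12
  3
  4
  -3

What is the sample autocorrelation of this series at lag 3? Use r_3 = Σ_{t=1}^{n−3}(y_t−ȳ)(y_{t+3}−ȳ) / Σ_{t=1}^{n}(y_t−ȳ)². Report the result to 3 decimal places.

Mean ȳ = (5 − 3 + 1 − 12 + 3 + 4 − 3)/7 = -0.7143
Deviations from mean: 5.7143, -2.2857, 1.7143, -11.2857, 3.7143, 4.7143, -2.2857
Σ(y_t−ȳ)(y_{t+3}−ȳ) = (-64.4898) + (-8.4898) + (8.0816) + (25.7959) = -39.1020
Denominator Σ(y_t−ȳ)² = 209.4286
r_3 = -39.1020 / 209.4286 = -0.187

-0.187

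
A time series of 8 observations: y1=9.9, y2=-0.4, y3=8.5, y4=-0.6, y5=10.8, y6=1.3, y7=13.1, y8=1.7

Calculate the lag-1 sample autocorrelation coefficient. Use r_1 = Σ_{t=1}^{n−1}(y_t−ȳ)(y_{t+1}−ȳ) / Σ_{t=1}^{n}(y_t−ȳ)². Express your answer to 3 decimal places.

Mean ȳ = (9.9 − 0.4 + 8.5 − 0.6 + 10.8 + 1.3 + 13.1 + 1.7)/8 = 5.5375
Deviations from mean: 4.3625, -5.9375, 2.9625, -6.1375, 5.2625, -4.2375, 7.5625, -3.8375
Numerator Σ_{t=1}^{7}(y_t−ȳ)(y_{t+1}−ȳ) = -177.3402
Denominator Σ(y_t−ȳ)² = 218.2988
r_1 = -177.3402 / 218.2988 = -0.812

-0.812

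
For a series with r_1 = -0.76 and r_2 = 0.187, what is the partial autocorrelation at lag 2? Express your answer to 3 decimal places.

-0.925

φ_{22} = (r_2 − r_1²) / (1 − r_1²)
r_1² = (-0.76)² = 0.5776
Numerator = 0.187 − 0.5776 = -0.3906; denominator = 1 − 0.5776 = 0.4224
φ_{22} = -0.3906 / 0.4224 = -0.925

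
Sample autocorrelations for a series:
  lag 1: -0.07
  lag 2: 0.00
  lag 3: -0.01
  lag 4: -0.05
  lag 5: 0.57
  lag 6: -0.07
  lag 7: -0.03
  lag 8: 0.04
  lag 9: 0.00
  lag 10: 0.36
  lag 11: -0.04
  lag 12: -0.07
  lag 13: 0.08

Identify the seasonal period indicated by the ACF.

The largest autocorrelation is r_5 = 0.57, with a weaker echo at lag 10 (0.36); the remaining lags stay at or below 0.08.
The dominant spike at lag 5 indicates a seasonal period of 5.

5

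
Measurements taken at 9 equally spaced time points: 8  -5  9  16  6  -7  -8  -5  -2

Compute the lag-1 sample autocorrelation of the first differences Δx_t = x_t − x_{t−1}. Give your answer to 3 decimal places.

First differences Δx: -13, 14, 7, -10, -13, -1, 3, 3
Mean of differences = -1.2500
Numerator Σ(Δx_t−Δx̄)(Δx_{t+1}−Δx̄) = -6.5625
Denominator Σ(Δx_t−Δx̄)² = 689.5000
r_1(Δx) = -6.5625 / 689.5000 = -0.010

-0.010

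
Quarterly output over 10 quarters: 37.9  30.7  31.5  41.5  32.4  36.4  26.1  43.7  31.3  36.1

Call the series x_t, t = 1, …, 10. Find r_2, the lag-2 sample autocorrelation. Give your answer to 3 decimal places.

Mean x̄ = (37.9 + 30.7 + 31.5 + 41.5 + 32.4 + 36.4 + 26.1 + 43.7 + 31.3 + 36.1)/10 = 34.7600
Numerator Σ_{t=1}^{8}(x_t−x̄)(x_{t+2}−x̄) = 58.1888
Denominator Σ(x_t−x̄)² = 259.3440
r_2 = 58.1888 / 259.3440 = 0.224

0.224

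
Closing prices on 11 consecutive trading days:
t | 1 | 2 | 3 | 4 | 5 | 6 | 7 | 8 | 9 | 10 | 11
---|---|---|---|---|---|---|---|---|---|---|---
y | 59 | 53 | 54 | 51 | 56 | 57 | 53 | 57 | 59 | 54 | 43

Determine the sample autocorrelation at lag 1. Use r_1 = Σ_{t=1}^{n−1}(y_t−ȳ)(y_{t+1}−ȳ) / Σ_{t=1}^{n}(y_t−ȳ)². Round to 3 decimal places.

0.012

Mean ȳ = (59 + 53 + 54 + 51 + 56 + 57 + 53 + 57 + 59 + 54 + 43)/11 = 54.1818
Numerator Σ_{t=1}^{10}(y_t−ȳ)(y_{t+1}−ȳ) = 2.5124
Denominator Σ(y_t−ȳ)² = 203.6364
r_1 = 2.5124 / 203.6364 = 0.012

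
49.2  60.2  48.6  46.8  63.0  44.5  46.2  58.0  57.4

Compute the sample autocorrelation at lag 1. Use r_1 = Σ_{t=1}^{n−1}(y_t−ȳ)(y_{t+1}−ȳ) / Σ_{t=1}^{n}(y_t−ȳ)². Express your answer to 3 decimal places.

-0.348

Mean ȳ = (49.2 + 60.2 + 48.6 + 46.8 + 63.0 + 44.5 + 46.2 + 58.0 + 57.4)/9 = 52.6556
Numerator Σ_{t=1}^{8}(y_t−ȳ)(y_{t+1}−ȳ) = -134.3531
Denominator Σ(y_t−ȳ)² = 385.8622
r_1 = -134.3531 / 385.8622 = -0.348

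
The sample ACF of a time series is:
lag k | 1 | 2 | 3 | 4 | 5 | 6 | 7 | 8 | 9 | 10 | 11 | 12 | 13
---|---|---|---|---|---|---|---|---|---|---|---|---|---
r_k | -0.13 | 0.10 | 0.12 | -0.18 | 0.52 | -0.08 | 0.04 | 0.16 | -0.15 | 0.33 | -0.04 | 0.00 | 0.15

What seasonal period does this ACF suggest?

The largest autocorrelation is r_5 = 0.52, with a weaker echo at lag 10 (0.33); the remaining lags stay at or below 0.16.
The dominant spike at lag 5 indicates a seasonal period of 5.

5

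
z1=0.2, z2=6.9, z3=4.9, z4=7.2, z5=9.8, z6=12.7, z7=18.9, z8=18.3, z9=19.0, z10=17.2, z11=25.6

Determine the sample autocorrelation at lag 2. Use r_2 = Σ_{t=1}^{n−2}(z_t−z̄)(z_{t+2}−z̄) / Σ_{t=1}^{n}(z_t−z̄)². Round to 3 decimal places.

0.477

Mean z̄ = (0.2 + 6.9 + 4.9 + 7.2 + 9.8 + 12.7 + 18.9 + 18.3 + 19.0 + 17.2 + 25.6)/11 = 12.7909
Numerator Σ_{t=1}^{9}(z_t−z̄)(z_{t+2}−z̄) = 279.3807
Denominator Σ(z_t−z̄)² = 585.4491
r_2 = 279.3807 / 585.4491 = 0.477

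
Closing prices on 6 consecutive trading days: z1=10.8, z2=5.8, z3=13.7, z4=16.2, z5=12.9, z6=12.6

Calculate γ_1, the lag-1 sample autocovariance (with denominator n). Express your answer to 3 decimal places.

1.393

Mean z̄ = (10.8 + 5.8 + 13.7 + 16.2 + 12.9 + 12.6)/6 = 12.0000
Σ_{t=1}^{5}(z_t−z̄)(z_{t+1}−z̄) = 8.3600
γ_1 = 8.3600 / 6 = 1.393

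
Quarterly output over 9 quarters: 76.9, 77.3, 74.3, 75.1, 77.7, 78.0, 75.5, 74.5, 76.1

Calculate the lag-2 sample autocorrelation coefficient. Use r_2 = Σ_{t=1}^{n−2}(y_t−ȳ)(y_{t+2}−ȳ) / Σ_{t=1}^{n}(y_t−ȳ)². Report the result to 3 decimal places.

Mean ȳ = (76.9 + 77.3 + 74.3 + 75.1 + 77.7 + 78.0 + 75.5 + 74.5 + 76.1)/9 = 76.1556
Numerator Σ_{t=1}^{7}(y_t−ȳ)(y_{t+2}−ȳ) = -11.4317
Denominator Σ(y_t−ȳ)² = 15.3822
r_2 = -11.4317 / 15.3822 = -0.743

-0.743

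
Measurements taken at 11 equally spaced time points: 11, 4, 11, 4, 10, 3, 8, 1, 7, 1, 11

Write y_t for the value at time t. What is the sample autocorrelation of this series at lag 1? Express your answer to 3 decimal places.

-0.616

Mean ȳ = (11 + 4 + 11 + 4 + 10 + 3 + 8 + 1 + 7 + 1 + 11)/11 = 6.4545
Numerator Σ_{t=1}^{10}(y_t−ȳ)(y_{t+1}−ȳ) = -98.9339
Denominator Σ(y_t−ȳ)² = 160.7273
r_1 = -98.9339 / 160.7273 = -0.616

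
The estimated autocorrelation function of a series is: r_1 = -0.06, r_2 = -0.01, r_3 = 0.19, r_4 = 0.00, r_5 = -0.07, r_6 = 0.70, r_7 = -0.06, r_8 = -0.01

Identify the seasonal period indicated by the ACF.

6

The largest autocorrelation is r_6 = 0.70; the remaining lags stay at or below 0.19.
The dominant spike at lag 6 indicates a seasonal period of 6.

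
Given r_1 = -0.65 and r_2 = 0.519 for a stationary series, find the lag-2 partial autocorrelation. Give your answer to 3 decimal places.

φ_{22} = (r_2 − r_1²) / (1 − r_1²)
r_1² = (-0.65)² = 0.4225
Numerator = 0.519 − 0.4225 = 0.0965; denominator = 1 − 0.4225 = 0.5775
φ_{22} = 0.0965 / 0.5775 = 0.167

0.167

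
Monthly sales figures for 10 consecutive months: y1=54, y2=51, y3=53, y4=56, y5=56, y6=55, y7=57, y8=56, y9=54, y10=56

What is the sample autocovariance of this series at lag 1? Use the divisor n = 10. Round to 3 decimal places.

Mean ȳ = (54 + 51 + 53 + 56 + 56 + 55 + 57 + 56 + 54 + 56)/10 = 54.8000
Σ_{t=1}^{9}(y_t−ȳ)(y_{t+1}−ȳ) = 10.5600
γ_1 = 10.5600 / 10 = 1.056

1.056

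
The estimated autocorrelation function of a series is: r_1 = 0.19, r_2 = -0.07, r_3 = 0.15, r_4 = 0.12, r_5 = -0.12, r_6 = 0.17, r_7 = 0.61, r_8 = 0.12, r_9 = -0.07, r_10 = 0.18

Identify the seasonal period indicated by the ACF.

The largest autocorrelation is r_7 = 0.61; the remaining lags stay at or below 0.19.
The dominant spike at lag 7 indicates a seasonal period of 7.

7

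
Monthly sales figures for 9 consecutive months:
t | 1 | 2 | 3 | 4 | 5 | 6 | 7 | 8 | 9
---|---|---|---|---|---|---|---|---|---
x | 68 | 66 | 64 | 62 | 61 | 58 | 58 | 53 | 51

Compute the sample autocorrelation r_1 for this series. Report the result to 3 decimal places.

0.621

Mean x̄ = (68 + 66 + 64 + 62 + 61 + 58 + 58 + 53 + 51)/9 = 60.1111
Numerator Σ_{t=1}^{8}(x_t−x̄)(x_{t+1}−x̄) = 160.7654
Denominator Σ(x_t−x̄)² = 258.8889
r_1 = 160.7654 / 258.8889 = 0.621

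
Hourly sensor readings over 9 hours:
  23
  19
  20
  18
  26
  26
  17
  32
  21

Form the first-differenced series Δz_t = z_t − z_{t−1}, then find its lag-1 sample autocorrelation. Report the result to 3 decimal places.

-0.623

First differences Δz: -4, 1, -2, 8, 0, -9, 15, -11
Mean of differences = -0.2500
Numerator Σ(Δz_t−Δz̄)(Δz_{t+1}−Δz̄) = -318.8125
Denominator Σ(Δz_t−Δz̄)² = 511.5000
r_1(Δz) = -318.8125 / 511.5000 = -0.623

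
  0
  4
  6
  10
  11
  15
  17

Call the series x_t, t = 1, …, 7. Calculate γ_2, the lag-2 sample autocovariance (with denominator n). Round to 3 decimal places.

Mean x̄ = (0 + 4 + 6 + 10 + 11 + 15 + 17)/7 = 9.0000
Deviations: -9.0000, -5.0000, -3.0000, 1.0000, 2.0000, 6.0000, 8.0000
Σ_{t=1}^{5}(x_t−x̄)(x_{t+2}−x̄) = 38.0000
γ_2 = 38.0000 / 7 = 5.429

5.429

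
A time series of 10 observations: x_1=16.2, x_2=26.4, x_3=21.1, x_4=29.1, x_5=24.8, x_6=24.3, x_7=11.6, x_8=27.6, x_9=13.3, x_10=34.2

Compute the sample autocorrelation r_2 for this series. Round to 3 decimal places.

0.392

Mean x̄ = (16.2 + 26.4 + 21.1 + 29.1 + 24.8 + 24.3 + 11.6 + 27.6 + 13.3 + 34.2)/10 = 22.8600
Numerator Σ_{t=1}^{8}(x_t−x̄)(x_{t+2}−x̄) = 185.7608
Denominator Σ(x_t−x̄)² = 474.0040
r_2 = 185.7608 / 474.0040 = 0.392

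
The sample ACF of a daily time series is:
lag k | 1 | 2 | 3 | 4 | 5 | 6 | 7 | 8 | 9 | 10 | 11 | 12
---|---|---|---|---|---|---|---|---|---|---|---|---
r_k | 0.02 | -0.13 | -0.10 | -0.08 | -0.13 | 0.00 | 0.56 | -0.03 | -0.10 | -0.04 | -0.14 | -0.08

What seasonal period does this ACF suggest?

7

The largest autocorrelation is r_7 = 0.56; the remaining lags stay at or below 0.02.
The dominant spike at lag 7 indicates a seasonal period of 7.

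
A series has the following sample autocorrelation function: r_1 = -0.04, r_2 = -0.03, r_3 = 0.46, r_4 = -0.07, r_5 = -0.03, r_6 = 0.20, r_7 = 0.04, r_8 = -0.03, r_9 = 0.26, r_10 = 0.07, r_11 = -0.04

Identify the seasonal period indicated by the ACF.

The largest autocorrelation is r_3 = 0.46, with weaker echoes at lags 6 (0.20) and 9 (0.26); the remaining lags stay at or below 0.07.
The dominant spike at lag 3 indicates a seasonal period of 3.

3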